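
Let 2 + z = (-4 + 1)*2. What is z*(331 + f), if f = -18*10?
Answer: -1208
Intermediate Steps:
f = -180 (f = -1*180 = -180)
z = -8 (z = -2 + (-4 + 1)*2 = -2 - 3*2 = -2 - 6 = -8)
z*(331 + f) = -8*(331 - 180) = -8*151 = -1208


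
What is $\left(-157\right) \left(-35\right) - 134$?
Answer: $5361$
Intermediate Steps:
$\left(-157\right) \left(-35\right) - 134 = 5495 - 134 = 5361$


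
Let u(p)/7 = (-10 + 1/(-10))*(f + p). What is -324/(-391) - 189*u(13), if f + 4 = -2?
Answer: 365729391/3910 ≈ 93537.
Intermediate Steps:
f = -6 (f = -4 - 2 = -6)
u(p) = 2121/5 - 707*p/10 (u(p) = 7*((-10 + 1/(-10))*(-6 + p)) = 7*((-10 - ⅒)*(-6 + p)) = 7*(-101*(-6 + p)/10) = 7*(303/5 - 101*p/10) = 2121/5 - 707*p/10)
-324/(-391) - 189*u(13) = -324/(-391) - 189*(2121/5 - 707/10*13) = -324*(-1/391) - 189*(2121/5 - 9191/10) = 324/391 - 189*(-4949/10) = 324/391 + 935361/10 = 365729391/3910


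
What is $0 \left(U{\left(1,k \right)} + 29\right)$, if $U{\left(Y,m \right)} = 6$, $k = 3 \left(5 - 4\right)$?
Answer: $0$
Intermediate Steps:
$k = 3$ ($k = 3 \cdot 1 = 3$)
$0 \left(U{\left(1,k \right)} + 29\right) = 0 \left(6 + 29\right) = 0 \cdot 35 = 0$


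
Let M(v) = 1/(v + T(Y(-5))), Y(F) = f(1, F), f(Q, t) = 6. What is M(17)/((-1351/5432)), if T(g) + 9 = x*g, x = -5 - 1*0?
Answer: 388/2123 ≈ 0.18276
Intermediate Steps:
Y(F) = 6
x = -5 (x = -5 + 0 = -5)
T(g) = -9 - 5*g
M(v) = 1/(-39 + v) (M(v) = 1/(v + (-9 - 5*6)) = 1/(v + (-9 - 30)) = 1/(v - 39) = 1/(-39 + v))
M(17)/((-1351/5432)) = 1/((-39 + 17)*((-1351/5432))) = 1/((-22)*((-1351*1/5432))) = -1/(22*(-193/776)) = -1/22*(-776/193) = 388/2123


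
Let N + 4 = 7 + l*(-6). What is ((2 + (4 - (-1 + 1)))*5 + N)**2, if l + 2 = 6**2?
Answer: 29241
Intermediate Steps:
l = 34 (l = -2 + 6**2 = -2 + 36 = 34)
N = -201 (N = -4 + (7 + 34*(-6)) = -4 + (7 - 204) = -4 - 197 = -201)
((2 + (4 - (-1 + 1)))*5 + N)**2 = ((2 + (4 - (-1 + 1)))*5 - 201)**2 = ((2 + (4 - 1*0))*5 - 201)**2 = ((2 + (4 + 0))*5 - 201)**2 = ((2 + 4)*5 - 201)**2 = (6*5 - 201)**2 = (30 - 201)**2 = (-171)**2 = 29241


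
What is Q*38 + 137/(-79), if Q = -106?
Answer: -318349/79 ≈ -4029.7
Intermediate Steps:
Q*38 + 137/(-79) = -106*38 + 137/(-79) = -4028 + 137*(-1/79) = -4028 - 137/79 = -318349/79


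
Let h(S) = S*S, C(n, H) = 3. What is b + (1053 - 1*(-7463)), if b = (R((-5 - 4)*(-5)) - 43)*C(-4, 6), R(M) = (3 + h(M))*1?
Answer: 14471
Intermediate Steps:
h(S) = S**2
R(M) = 3 + M**2 (R(M) = (3 + M**2)*1 = 3 + M**2)
b = 5955 (b = ((3 + ((-5 - 4)*(-5))**2) - 43)*3 = ((3 + (-9*(-5))**2) - 43)*3 = ((3 + 45**2) - 43)*3 = ((3 + 2025) - 43)*3 = (2028 - 43)*3 = 1985*3 = 5955)
b + (1053 - 1*(-7463)) = 5955 + (1053 - 1*(-7463)) = 5955 + (1053 + 7463) = 5955 + 8516 = 14471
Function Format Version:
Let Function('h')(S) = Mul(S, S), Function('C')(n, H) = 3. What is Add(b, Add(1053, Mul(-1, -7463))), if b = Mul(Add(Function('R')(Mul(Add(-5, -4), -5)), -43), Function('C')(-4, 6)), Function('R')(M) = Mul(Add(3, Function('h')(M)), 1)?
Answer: 14471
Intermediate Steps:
Function('h')(S) = Pow(S, 2)
Function('R')(M) = Add(3, Pow(M, 2)) (Function('R')(M) = Mul(Add(3, Pow(M, 2)), 1) = Add(3, Pow(M, 2)))
b = 5955 (b = Mul(Add(Add(3, Pow(Mul(Add(-5, -4), -5), 2)), -43), 3) = Mul(Add(Add(3, Pow(Mul(-9, -5), 2)), -43), 3) = Mul(Add(Add(3, Pow(45, 2)), -43), 3) = Mul(Add(Add(3, 2025), -43), 3) = Mul(Add(2028, -43), 3) = Mul(1985, 3) = 5955)
Add(b, Add(1053, Mul(-1, -7463))) = Add(5955, Add(1053, Mul(-1, -7463))) = Add(5955, Add(1053, 7463)) = Add(5955, 8516) = 14471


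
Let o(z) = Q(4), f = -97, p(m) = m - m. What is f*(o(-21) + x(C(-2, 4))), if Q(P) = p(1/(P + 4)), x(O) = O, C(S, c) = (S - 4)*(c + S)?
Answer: 1164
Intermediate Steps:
C(S, c) = (-4 + S)*(S + c)
p(m) = 0
Q(P) = 0
o(z) = 0
f*(o(-21) + x(C(-2, 4))) = -97*(0 + ((-2)**2 - 4*(-2) - 4*4 - 2*4)) = -97*(0 + (4 + 8 - 16 - 8)) = -97*(0 - 12) = -97*(-12) = 1164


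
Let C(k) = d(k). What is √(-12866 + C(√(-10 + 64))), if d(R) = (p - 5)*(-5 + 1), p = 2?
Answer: I*√12854 ≈ 113.38*I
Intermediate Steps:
d(R) = 12 (d(R) = (2 - 5)*(-5 + 1) = -3*(-4) = 12)
C(k) = 12
√(-12866 + C(√(-10 + 64))) = √(-12866 + 12) = √(-12854) = I*√12854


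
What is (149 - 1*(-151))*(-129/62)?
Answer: -19350/31 ≈ -624.19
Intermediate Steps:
(149 - 1*(-151))*(-129/62) = (149 + 151)*(-129*1/62) = 300*(-129/62) = -19350/31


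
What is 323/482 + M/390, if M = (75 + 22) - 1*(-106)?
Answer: 55954/46995 ≈ 1.1906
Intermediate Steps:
M = 203 (M = 97 + 106 = 203)
323/482 + M/390 = 323/482 + 203/390 = 55954/46995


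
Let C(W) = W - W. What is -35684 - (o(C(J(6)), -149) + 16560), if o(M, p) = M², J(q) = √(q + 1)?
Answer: -52244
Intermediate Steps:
J(q) = √(1 + q)
C(W) = 0
-35684 - (o(C(J(6)), -149) + 16560) = -35684 - (0² + 16560) = -35684 - (0 + 16560) = -35684 - 1*16560 = -35684 - 16560 = -52244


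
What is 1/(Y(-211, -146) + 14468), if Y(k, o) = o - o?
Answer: 1/14468 ≈ 6.9118e-5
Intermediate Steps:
Y(k, o) = 0
1/(Y(-211, -146) + 14468) = 1/(0 + 14468) = 1/14468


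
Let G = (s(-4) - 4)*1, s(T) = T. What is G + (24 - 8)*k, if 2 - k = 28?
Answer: -424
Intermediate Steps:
G = -8 (G = (-4 - 4)*1 = -8*1 = -8)
k = -26 (k = 2 - 1*28 = 2 - 28 = -26)
G + (24 - 8)*k = -8 + (24 - 8)*(-26) = -8 + 16*(-26) = -8 - 416 = -424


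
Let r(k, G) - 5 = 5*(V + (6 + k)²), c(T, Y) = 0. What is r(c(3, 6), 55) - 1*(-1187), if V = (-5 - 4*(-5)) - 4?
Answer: 1427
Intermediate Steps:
V = 11 (V = (-5 + 20) - 4 = 15 - 4 = 11)
r(k, G) = 60 + 5*(6 + k)² (r(k, G) = 5 + 5*(11 + (6 + k)²) = 5 + (55 + 5*(6 + k)²) = 60 + 5*(6 + k)²)
r(c(3, 6), 55) - 1*(-1187) = (60 + 5*(6 + 0)²) - 1*(-1187) = (60 + 5*6²) + 1187 = (60 + 5*36) + 1187 = (60 + 180) + 1187 = 240 + 1187 = 1427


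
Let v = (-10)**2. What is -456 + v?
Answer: -356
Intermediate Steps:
v = 100
-456 + v = -456 + 100 = -356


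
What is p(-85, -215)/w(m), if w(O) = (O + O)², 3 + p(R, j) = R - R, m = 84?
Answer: -1/9408 ≈ -0.00010629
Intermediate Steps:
p(R, j) = -3 (p(R, j) = -3 + (R - R) = -3 + 0 = -3)
w(O) = 4*O² (w(O) = (2*O)² = 4*O²)
p(-85, -215)/w(m) = -3/(4*84²) = -3/(4*7056) = -3/28224 = -3*1/28224 = -1/9408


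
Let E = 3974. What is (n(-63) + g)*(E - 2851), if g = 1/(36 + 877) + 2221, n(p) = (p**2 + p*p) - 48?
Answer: 10366799312/913 ≈ 1.1355e+7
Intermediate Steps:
n(p) = -48 + 2*p**2 (n(p) = (p**2 + p**2) - 48 = 2*p**2 - 48 = -48 + 2*p**2)
g = 2027774/913 (g = 1/913 + 2221 = 2027774/913 ≈ 2221.0)
(n(-63) + g)*(E - 2851) = ((-48 + 2*(-63)**2) + 2027774/913)*(3974 - 2851) = ((-48 + 2*3969) + 2027774/913)*1123 = ((-48 + 7938) + 2027774/913)*1123 = (7890 + 2027774/913)*1123 = (9231344/913)*1123 = 10366799312/913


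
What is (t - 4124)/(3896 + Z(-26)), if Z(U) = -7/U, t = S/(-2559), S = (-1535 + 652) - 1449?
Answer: -274325584/259234377 ≈ -1.0582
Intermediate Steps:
S = -2332 (S = -883 - 1449 = -2332)
t = 2332/2559 (t = -2332/(-2559) = -2332*(-1/2559) = 2332/2559 ≈ 0.91129)
(t - 4124)/(3896 + Z(-26)) = (2332/2559 - 4124)/(3896 - 7/(-26)) = -10550984/(2559*(3896 - 7*(-1/26))) = -10550984/(2559*(3896 + 7/26)) = -10550984/(2559*101303/26) = -10550984/2559*26/101303 = -274325584/259234377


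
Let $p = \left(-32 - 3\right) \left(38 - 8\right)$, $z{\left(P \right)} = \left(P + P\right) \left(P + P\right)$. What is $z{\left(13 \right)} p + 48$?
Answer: $-709752$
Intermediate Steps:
$z{\left(P \right)} = 4 P^{2}$ ($z{\left(P \right)} = 2 P 2 P = 4 P^{2}$)
$p = -1050$ ($p = \left(-35\right) 30 = -1050$)
$z{\left(13 \right)} p + 48 = 4 \cdot 13^{2} \left(-1050\right) + 48 = 4 \cdot 169 \left(-1050\right) + 48 = 676 \left(-1050\right) + 48 = -709800 + 48 = -709752$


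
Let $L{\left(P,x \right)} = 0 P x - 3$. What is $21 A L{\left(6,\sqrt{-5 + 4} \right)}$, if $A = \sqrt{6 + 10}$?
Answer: $-252$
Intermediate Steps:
$L{\left(P,x \right)} = -3$ ($L{\left(P,x \right)} = 0 x - 3 = 0 - 3 = -3$)
$A = 4$ ($A = \sqrt{16} = 4$)
$21 A L{\left(6,\sqrt{-5 + 4} \right)} = 21 \cdot 4 \left(-3\right) = 84 \left(-3\right) = -252$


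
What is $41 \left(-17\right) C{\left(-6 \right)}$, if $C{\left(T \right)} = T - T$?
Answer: $0$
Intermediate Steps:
$C{\left(T \right)} = 0$
$41 \left(-17\right) C{\left(-6 \right)} = 41 \left(-17\right) 0 = \left(-697\right) 0 = 0$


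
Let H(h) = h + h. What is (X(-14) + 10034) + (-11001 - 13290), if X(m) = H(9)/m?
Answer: -99808/7 ≈ -14258.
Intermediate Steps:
H(h) = 2*h
X(m) = 18/m (X(m) = (2*9)/m = 18/m)
(X(-14) + 10034) + (-11001 - 13290) = (18/(-14) + 10034) + (-11001 - 13290) = (18*(-1/14) + 10034) - 24291 = (-9/7 + 10034) - 24291 = 70229/7 - 24291 = -99808/7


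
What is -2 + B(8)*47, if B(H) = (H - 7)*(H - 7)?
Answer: 45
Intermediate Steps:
B(H) = (-7 + H)**2 (B(H) = (-7 + H)*(-7 + H) = (-7 + H)**2)
-2 + B(8)*47 = -2 + (-7 + 8)**2*47 = -2 + 1**2*47 = -2 + 1*47 = -2 + 47 = 45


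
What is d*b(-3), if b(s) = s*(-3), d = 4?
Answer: 36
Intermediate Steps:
b(s) = -3*s
d*b(-3) = 4*(-3*(-3)) = 4*9 = 36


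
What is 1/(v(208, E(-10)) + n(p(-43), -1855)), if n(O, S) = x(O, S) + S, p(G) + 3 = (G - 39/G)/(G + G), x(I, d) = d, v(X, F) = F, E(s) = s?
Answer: -1/3720 ≈ -0.00026882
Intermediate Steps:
p(G) = -3 + (G - 39/G)/(2*G) (p(G) = -3 + (G - 39/G)/(G + G) = -3 + (G - 39/G)/((2*G)) = -3 + (G - 39/G)*(1/(2*G)) = -3 + (G - 39/G)/(2*G))
n(O, S) = 2*S (n(O, S) = S + S = 2*S)
1/(v(208, E(-10)) + n(p(-43), -1855)) = 1/(-10 + 2*(-1855)) = 1/(-10 - 3710) = 1/(-3720) = -1/3720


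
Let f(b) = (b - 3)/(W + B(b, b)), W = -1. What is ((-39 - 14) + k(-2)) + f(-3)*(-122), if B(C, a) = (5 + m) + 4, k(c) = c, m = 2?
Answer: 91/5 ≈ 18.200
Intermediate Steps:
B(C, a) = 11 (B(C, a) = (5 + 2) + 4 = 7 + 4 = 11)
f(b) = -3/10 + b/10 (f(b) = (b - 3)/(-1 + 11) = (-3 + b)/10 = (-3 + b)*(1/10) = -3/10 + b/10)
((-39 - 14) + k(-2)) + f(-3)*(-122) = ((-39 - 14) - 2) + (-3/10 + (1/10)*(-3))*(-122) = (-53 - 2) + (-3/10 - 3/10)*(-122) = -55 - 3/5*(-122) = -55 + 366/5 = 91/5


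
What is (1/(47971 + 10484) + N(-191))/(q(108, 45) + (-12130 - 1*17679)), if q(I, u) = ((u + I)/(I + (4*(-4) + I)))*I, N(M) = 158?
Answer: -92358910/17376555429 ≈ -0.0053151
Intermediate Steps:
q(I, u) = I*(I + u)/(-16 + 2*I) (q(I, u) = ((I + u)/(I + (-16 + I)))*I = ((I + u)/(-16 + 2*I))*I = I*(I + u)/(-16 + 2*I))
(1/(47971 + 10484) + N(-191))/(q(108, 45) + (-12130 - 1*17679)) = (1/(47971 + 10484) + 158)/((½)*108*(108 + 45)/(-8 + 108) + (-12130 - 1*17679)) = (1/58455 + 158)/((½)*108*153/100 + (-12130 - 17679)) = (1/58455 + 158)/((½)*108*(1/100)*153 - 29809) = 9235891/(58455*(4131/50 - 29809)) = 9235891/(58455*(-1486319/50)) = (9235891/58455)*(-50/1486319) = -92358910/17376555429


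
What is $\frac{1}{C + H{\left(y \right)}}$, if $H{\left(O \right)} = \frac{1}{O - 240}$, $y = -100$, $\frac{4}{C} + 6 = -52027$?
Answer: $- \frac{17691220}{53393} \approx -331.34$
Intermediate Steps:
$C = - \frac{4}{52033}$ ($C = \frac{4}{-6 - 52027} = \frac{4}{-52033} = 4 \left(- \frac{1}{52033}\right) = - \frac{4}{52033} \approx -7.6874 \cdot 10^{-5}$)
$H{\left(O \right)} = \frac{1}{-240 + O}$
$\frac{1}{C + H{\left(y \right)}} = \frac{1}{- \frac{4}{52033} + \frac{1}{-240 - 100}} = \frac{1}{- \frac{4}{52033} + \frac{1}{-340}} = \frac{1}{- \frac{4}{52033} - \frac{1}{340}} = \frac{1}{- \frac{53393}{17691220}} = - \frac{17691220}{53393}$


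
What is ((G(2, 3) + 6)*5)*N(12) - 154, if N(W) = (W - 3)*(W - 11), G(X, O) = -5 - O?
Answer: -244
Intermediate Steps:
N(W) = (-11 + W)*(-3 + W) (N(W) = (-3 + W)*(-11 + W) = (-11 + W)*(-3 + W))
((G(2, 3) + 6)*5)*N(12) - 154 = (((-5 - 1*3) + 6)*5)*(33 + 12**2 - 14*12) - 154 = (((-5 - 3) + 6)*5)*(33 + 144 - 168) - 154 = ((-8 + 6)*5)*9 - 154 = -2*5*9 - 154 = -10*9 - 154 = -90 - 154 = -244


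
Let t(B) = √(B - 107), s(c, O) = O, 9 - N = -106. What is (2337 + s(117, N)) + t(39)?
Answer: 2452 + 2*I*√17 ≈ 2452.0 + 8.2462*I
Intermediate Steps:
N = 115 (N = 9 - 1*(-106) = 9 + 106 = 115)
t(B) = √(-107 + B)
(2337 + s(117, N)) + t(39) = (2337 + 115) + √(-107 + 39) = 2452 + √(-68) = 2452 + 2*I*√17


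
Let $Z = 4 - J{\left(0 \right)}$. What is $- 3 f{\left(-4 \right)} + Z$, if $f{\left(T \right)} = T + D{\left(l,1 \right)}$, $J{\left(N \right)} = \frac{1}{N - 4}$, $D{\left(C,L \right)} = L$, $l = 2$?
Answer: $\frac{53}{4} \approx 13.25$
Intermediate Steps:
$J{\left(N \right)} = \frac{1}{-4 + N}$
$f{\left(T \right)} = 1 + T$ ($f{\left(T \right)} = T + 1 = 1 + T$)
$Z = \frac{17}{4}$ ($Z = 4 - \frac{1}{-4 + 0} = 4 - \frac{1}{-4} = 4 - - \frac{1}{4} = 4 + \frac{1}{4} = \frac{17}{4} \approx 4.25$)
$- 3 f{\left(-4 \right)} + Z = - 3 \left(1 - 4\right) + \frac{17}{4} = \left(-3\right) \left(-3\right) + \frac{17}{4} = 9 + \frac{17}{4} = \frac{53}{4}$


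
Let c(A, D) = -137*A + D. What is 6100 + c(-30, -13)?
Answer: 10197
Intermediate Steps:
c(A, D) = D - 137*A
6100 + c(-30, -13) = 6100 + (-13 - 137*(-30)) = 6100 + (-13 + 4110) = 6100 + 4097 = 10197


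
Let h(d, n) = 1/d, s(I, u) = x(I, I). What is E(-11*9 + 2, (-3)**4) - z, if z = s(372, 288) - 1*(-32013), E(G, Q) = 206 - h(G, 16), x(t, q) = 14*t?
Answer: -3590454/97 ≈ -37015.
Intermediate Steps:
s(I, u) = 14*I
E(G, Q) = 206 - 1/G
z = 37221 (z = 14*372 - 1*(-32013) = 5208 + 32013 = 37221)
E(-11*9 + 2, (-3)**4) - z = (206 - 1/(-11*9 + 2)) - 1*37221 = (206 - 1/(-99 + 2)) - 37221 = (206 - 1/(-97)) - 37221 = (206 - 1*(-1/97)) - 37221 = (206 + 1/97) - 37221 = 19983/97 - 37221 = -3590454/97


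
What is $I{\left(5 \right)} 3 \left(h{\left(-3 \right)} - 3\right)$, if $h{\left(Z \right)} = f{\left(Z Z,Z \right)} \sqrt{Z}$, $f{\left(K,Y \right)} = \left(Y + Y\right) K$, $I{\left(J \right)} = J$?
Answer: $-45 - 810 i \sqrt{3} \approx -45.0 - 1403.0 i$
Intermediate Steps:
$f{\left(K,Y \right)} = 2 K Y$ ($f{\left(K,Y \right)} = 2 Y K = 2 K Y$)
$h{\left(Z \right)} = 2 Z^{\frac{7}{2}}$ ($h{\left(Z \right)} = 2 Z Z Z \sqrt{Z} = 2 Z^{2} Z \sqrt{Z} = 2 Z^{3} \sqrt{Z} = 2 Z^{\frac{7}{2}}$)
$I{\left(5 \right)} 3 \left(h{\left(-3 \right)} - 3\right) = 5 \cdot 3 \left(2 \left(-3\right)^{\frac{7}{2}} - 3\right) = 5 \cdot 3 \left(2 \left(- 27 i \sqrt{3}\right) - 3\right) = 5 \cdot 3 \left(- 54 i \sqrt{3} - 3\right) = 5 \cdot 3 \left(-3 - 54 i \sqrt{3}\right) = 5 \left(-9 - 162 i \sqrt{3}\right) = -45 - 810 i \sqrt{3}$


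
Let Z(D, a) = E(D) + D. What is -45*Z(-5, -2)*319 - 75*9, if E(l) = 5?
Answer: -675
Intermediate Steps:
Z(D, a) = 5 + D
-45*Z(-5, -2)*319 - 75*9 = -45*(5 - 5)*319 - 75*9 = -45*0*319 - 675 = 0*319 - 675 = 0 - 675 = -675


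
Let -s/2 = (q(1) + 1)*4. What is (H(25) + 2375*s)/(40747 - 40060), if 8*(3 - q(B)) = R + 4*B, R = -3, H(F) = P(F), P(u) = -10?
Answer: -24545/229 ≈ -107.18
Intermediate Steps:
H(F) = -10
q(B) = 27/8 - B/2 (q(B) = 3 - (-3 + 4*B)/8 = 3 + (3/8 - B/2) = 27/8 - B/2)
s = -31 (s = -2*((27/8 - 1/2*1) + 1)*4 = -2*((27/8 - 1/2) + 1)*4 = -2*(23/8 + 1)*4 = -31*4/4 = -2*31/2 = -31)
(H(25) + 2375*s)/(40747 - 40060) = (-10 + 2375*(-31))/(40747 - 40060) = (-10 - 73625)/687 = -73635*1/687 = -24545/229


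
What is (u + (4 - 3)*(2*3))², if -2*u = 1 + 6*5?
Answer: 361/4 ≈ 90.250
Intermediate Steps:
u = -31/2 (u = -(1 + 6*5)/2 = -(1 + 30)/2 = -½*31 = -31/2 ≈ -15.500)
(u + (4 - 3)*(2*3))² = (-31/2 + (4 - 3)*(2*3))² = (-31/2 + 1*6)² = (-31/2 + 6)² = (-19/2)² = 361/4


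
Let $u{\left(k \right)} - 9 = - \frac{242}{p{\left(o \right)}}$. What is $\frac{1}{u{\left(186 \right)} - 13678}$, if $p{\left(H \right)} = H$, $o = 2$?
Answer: $- \frac{1}{13790} \approx -7.2516 \cdot 10^{-5}$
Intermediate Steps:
$u{\left(k \right)} = -112$ ($u{\left(k \right)} = 9 - \frac{242}{2} = 9 - 121 = -112$)
$\frac{1}{u{\left(186 \right)} - 13678} = \frac{1}{-112 - 13678} = \frac{1}{-13790} = - \frac{1}{13790}$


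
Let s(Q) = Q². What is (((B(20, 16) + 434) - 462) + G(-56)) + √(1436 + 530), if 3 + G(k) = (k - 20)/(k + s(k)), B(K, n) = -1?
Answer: -24659/770 + √1966 ≈ 12.315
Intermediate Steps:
G(k) = -3 + (-20 + k)/(k + k²) (G(k) = -3 + (k - 20)/(k + k²) = -3 + (-20 + k)/(k + k²))
(((B(20, 16) + 434) - 462) + G(-56)) + √(1436 + 530) = (((-1 + 434) - 462) + (-20 - 3*(-56)² - 2*(-56))/((-56)*(1 - 56))) + √(1436 + 530) = ((433 - 462) - 1/56*(-20 - 3*3136 + 112)/(-55)) + √1966 = (-29 - 1/56*(-1/55)*(-20 - 9408 + 112)) + √1966 = (-29 - 1/56*(-1/55)*(-9316)) + √1966 = (-29 - 2329/770) + √1966 = -24659/770 + √1966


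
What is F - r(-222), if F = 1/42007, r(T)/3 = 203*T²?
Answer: -1260796249691/42007 ≈ -3.0014e+7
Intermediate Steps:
r(T) = 609*T² (r(T) = 3*(203*T²) = 609*T²)
F = 1/42007 ≈ 2.3806e-5
F - r(-222) = 1/42007 - 609*(-222)² = 1/42007 - 609*49284 = 1/42007 - 1*30013956 = 1/42007 - 30013956 = -1260796249691/42007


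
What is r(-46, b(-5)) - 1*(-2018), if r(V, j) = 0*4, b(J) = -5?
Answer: 2018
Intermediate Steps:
r(V, j) = 0
r(-46, b(-5)) - 1*(-2018) = 0 - 1*(-2018) = 0 + 2018 = 2018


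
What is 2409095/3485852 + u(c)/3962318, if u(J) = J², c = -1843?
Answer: 10692908096079/6906027062468 ≈ 1.5483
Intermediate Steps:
2409095/3485852 + u(c)/3962318 = 2409095/3485852 + (-1843)²/3962318 = 2409095*(1/3485852) + 3396649*(1/3962318) = 2409095/3485852 + 3396649/3962318 = 10692908096079/6906027062468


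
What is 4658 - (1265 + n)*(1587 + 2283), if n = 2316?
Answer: -13853812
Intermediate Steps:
4658 - (1265 + n)*(1587 + 2283) = 4658 - (1265 + 2316)*(1587 + 2283) = 4658 - 3581*3870 = 4658 - 1*13858470 = 4658 - 13858470 = -13853812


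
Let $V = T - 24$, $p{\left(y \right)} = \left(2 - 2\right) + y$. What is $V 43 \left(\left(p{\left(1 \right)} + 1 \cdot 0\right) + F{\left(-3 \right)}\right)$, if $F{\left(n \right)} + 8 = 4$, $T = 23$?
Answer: $129$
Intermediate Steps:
$p{\left(y \right)} = y$ ($p{\left(y \right)} = 0 + y = y$)
$F{\left(n \right)} = -4$ ($F{\left(n \right)} = -8 + 4 = -4$)
$V = -1$ ($V = 23 - 24 = -1$)
$V 43 \left(\left(p{\left(1 \right)} + 1 \cdot 0\right) + F{\left(-3 \right)}\right) = \left(-1\right) 43 \left(\left(1 + 1 \cdot 0\right) - 4\right) = - 43 \left(\left(1 + 0\right) - 4\right) = - 43 \left(1 - 4\right) = \left(-43\right) \left(-3\right) = 129$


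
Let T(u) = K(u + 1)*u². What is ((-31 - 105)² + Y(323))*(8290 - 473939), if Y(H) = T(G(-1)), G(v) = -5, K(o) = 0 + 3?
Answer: -8647567579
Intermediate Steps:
K(o) = 3
T(u) = 3*u²
Y(H) = 75 (Y(H) = 3*(-5)² = 3*25 = 75)
((-31 - 105)² + Y(323))*(8290 - 473939) = ((-31 - 105)² + 75)*(8290 - 473939) = ((-136)² + 75)*(-465649) = (18496 + 75)*(-465649) = 18571*(-465649) = -8647567579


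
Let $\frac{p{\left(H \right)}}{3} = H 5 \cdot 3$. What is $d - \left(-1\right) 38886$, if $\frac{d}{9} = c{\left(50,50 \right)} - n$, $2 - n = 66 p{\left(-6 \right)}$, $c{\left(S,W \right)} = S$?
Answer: $-121062$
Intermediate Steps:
$p{\left(H \right)} = 45 H$ ($p{\left(H \right)} = 3 H 5 \cdot 3 = 3 \cdot 5 H 3 = 3 \cdot 15 H = 45 H$)
$n = 17822$ ($n = 2 - 66 \cdot 45 \left(-6\right) = 2 - 66 \left(-270\right) = 2 - -17820 = 2 + 17820 = 17822$)
$d = -159948$ ($d = 9 \left(50 - 17822\right) = 9 \left(-17772\right) = -159948$)
$d - \left(-1\right) 38886 = -159948 - \left(-1\right) 38886 = -159948 - -38886 = -159948 + 38886 = -121062$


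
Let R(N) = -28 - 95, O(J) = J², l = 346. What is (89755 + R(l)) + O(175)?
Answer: 120257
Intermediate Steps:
R(N) = -123
(89755 + R(l)) + O(175) = (89755 - 123) + 175² = 89632 + 30625 = 120257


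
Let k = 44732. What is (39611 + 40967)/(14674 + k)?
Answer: 40289/29703 ≈ 1.3564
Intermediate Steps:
(39611 + 40967)/(14674 + k) = (39611 + 40967)/(14674 + 44732) = 80578/59406 = 80578*(1/59406) = 40289/29703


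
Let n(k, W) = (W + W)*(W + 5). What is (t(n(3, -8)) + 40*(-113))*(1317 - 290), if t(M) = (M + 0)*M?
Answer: -2275832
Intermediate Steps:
n(k, W) = 2*W*(5 + W) (n(k, W) = (2*W)*(5 + W) = 2*W*(5 + W))
t(M) = M² (t(M) = M*M = M²)
(t(n(3, -8)) + 40*(-113))*(1317 - 290) = ((2*(-8)*(5 - 8))² + 40*(-113))*(1317 - 290) = ((2*(-8)*(-3))² - 4520)*1027 = (48² - 4520)*1027 = (2304 - 4520)*1027 = -2216*1027 = -2275832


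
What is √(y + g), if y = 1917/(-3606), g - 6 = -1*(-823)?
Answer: √1196974438/1202 ≈ 28.783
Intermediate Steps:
g = 829 (g = 6 - 1*(-823) = 6 + 823 = 829)
y = -639/1202 (y = 1917*(-1/3606) = -639/1202 ≈ -0.53161)
√(y + g) = √(-639/1202 + 829) = √(995819/1202) = √1196974438/1202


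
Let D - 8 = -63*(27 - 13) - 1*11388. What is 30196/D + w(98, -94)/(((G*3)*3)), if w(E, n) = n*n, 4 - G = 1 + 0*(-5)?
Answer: 53765870/165537 ≈ 324.80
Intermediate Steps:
G = 3 (G = 4 - (1 + 0*(-5)) = 4 - (1 + 0) = 4 - 1*1 = 4 - 1 = 3)
w(E, n) = n**2
D = -12262 (D = 8 + (-63*(27 - 13) - 1*11388) = 8 + (-63*14 - 11388) = 8 + (-882 - 11388) = 8 - 12270 = -12262)
30196/D + w(98, -94)/(((G*3)*3)) = 30196/(-12262) + (-94)**2/(((3*3)*3)) = 30196*(-1/12262) + 8836/((9*3)) = -15098/6131 + 8836/27 = 53765870/165537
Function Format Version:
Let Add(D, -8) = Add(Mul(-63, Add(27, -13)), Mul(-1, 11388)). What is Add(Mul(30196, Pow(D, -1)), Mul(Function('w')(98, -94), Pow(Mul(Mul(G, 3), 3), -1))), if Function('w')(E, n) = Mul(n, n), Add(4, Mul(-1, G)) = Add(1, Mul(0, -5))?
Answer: Rational(53765870, 165537) ≈ 324.80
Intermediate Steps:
G = 3 (G = Add(4, Mul(-1, Add(1, Mul(0, -5)))) = Add(4, Mul(-1, Add(1, 0))) = Add(4, Mul(-1, 1)) = Add(4, -1) = 3)
Function('w')(E, n) = Pow(n, 2)
D = -12262 (D = Add(8, Add(Mul(-63, Add(27, -13)), Mul(-1, 11388))) = Add(8, Add(Mul(-63, 14), -11388)) = Add(8, Add(-882, -11388)) = Add(8, -12270) = -12262)
Add(Mul(30196, Pow(D, -1)), Mul(Function('w')(98, -94), Pow(Mul(Mul(G, 3), 3), -1))) = Add(Mul(30196, Pow(-12262, -1)), Mul(Pow(-94, 2), Pow(Mul(Mul(3, 3), 3), -1))) = Add(Mul(30196, Rational(-1, 12262)), Mul(8836, Pow(Mul(9, 3), -1))) = Add(Rational(-15098, 6131), Mul(8836, Pow(27, -1))) = Add(Rational(-15098, 6131), Mul(8836, Rational(1, 27))) = Add(Rational(-15098, 6131), Rational(8836, 27)) = Rational(53765870, 165537)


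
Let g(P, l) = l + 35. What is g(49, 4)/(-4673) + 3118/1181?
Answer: 14524355/5518813 ≈ 2.6318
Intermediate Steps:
g(P, l) = 35 + l
g(49, 4)/(-4673) + 3118/1181 = (35 + 4)/(-4673) + 3118/1181 = 39*(-1/4673) + 3118*(1/1181) = -39/4673 + 3118/1181 = 14524355/5518813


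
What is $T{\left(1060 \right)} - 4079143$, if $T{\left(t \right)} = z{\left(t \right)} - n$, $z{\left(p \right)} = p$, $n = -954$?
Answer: $-4077129$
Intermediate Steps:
$T{\left(t \right)} = 954 + t$ ($T{\left(t \right)} = t - -954 = t + 954 = 954 + t$)
$T{\left(1060 \right)} - 4079143 = \left(954 + 1060\right) - 4079143 = 2014 - 4079143 = -4077129$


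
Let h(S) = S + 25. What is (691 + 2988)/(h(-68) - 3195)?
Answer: -3679/3238 ≈ -1.1362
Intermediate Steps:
h(S) = 25 + S
(691 + 2988)/(h(-68) - 3195) = (691 + 2988)/((25 - 68) - 3195) = 3679/(-43 - 3195) = 3679/(-3238) = 3679*(-1/3238) = -3679/3238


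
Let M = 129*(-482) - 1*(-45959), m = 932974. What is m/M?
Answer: -133282/2317 ≈ -57.523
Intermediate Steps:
M = -16219 (M = -62178 + 45959 = -16219)
m/M = 932974/(-16219) = 932974*(-1/16219) = -133282/2317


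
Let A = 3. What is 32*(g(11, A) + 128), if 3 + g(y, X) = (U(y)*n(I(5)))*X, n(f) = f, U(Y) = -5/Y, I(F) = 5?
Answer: 41600/11 ≈ 3781.8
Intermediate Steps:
g(y, X) = -3 - 25*X/y (g(y, X) = -3 + (-5/y*5)*X = -3 + (-25/y)*X = -3 - 25*X/y)
32*(g(11, A) + 128) = 32*((-3 - 25*3/11) + 128) = 32*((-3 - 25*3*1/11) + 128) = 32*((-3 - 75/11) + 128) = 32*(-108/11 + 128) = 32*(1300/11) = 41600/11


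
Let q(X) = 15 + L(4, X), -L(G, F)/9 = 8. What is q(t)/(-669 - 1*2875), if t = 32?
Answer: 57/3544 ≈ 0.016084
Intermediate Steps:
L(G, F) = -72 (L(G, F) = -9*8 = -72)
q(X) = -57 (q(X) = 15 - 72 = -57)
q(t)/(-669 - 1*2875) = -57/(-669 - 1*2875) = -57/(-669 - 2875) = -57/(-3544) = -57*(-1/3544) = 57/3544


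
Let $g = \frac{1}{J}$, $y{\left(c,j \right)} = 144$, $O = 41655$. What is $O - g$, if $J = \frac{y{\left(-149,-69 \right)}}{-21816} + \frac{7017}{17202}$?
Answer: $\frac{29042169693}{697249} \approx 41653.0$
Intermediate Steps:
$J = \frac{697249}{1737402}$ ($J = \frac{144}{-21816} + \frac{7017}{17202} = 144 \left(- \frac{1}{21816}\right) + 7017 \cdot \frac{1}{17202} = - \frac{2}{303} + \frac{2339}{5734} = \frac{697249}{1737402} \approx 0.40132$)
$g = \frac{1737402}{697249}$ ($g = \frac{1}{\frac{697249}{1737402}} = \frac{1737402}{697249} \approx 2.4918$)
$O - g = 41655 - \frac{1737402}{697249} = \frac{29042169693}{697249}$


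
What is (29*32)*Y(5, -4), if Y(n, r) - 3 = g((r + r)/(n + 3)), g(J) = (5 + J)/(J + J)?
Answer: 928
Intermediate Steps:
g(J) = (5 + J)/(2*J) (g(J) = (5 + J)/((2*J)) = (5 + J)*(1/(2*J)) = (5 + J)/(2*J))
Y(n, r) = 3 + (3 + n)*(5 + 2*r/(3 + n))/(4*r) (Y(n, r) = 3 + (5 + (r + r)/(n + 3))/(2*(((r + r)/(n + 3)))) = 3 + (5 + (2*r)/(3 + n))/(2*(((2*r)/(3 + n)))) = 3 + (5 + 2*r/(3 + n))/(2*((2*r/(3 + n)))) = 3 + ((3 + n)/(2*r))*(5 + 2*r/(3 + n))/2 = 3 + (3 + n)*(5 + 2*r/(3 + n))/(4*r))
(29*32)*Y(5, -4) = (29*32)*((1/4)*(15 + 5*5 + 14*(-4))/(-4)) = 928*((1/4)*(-1/4)*(15 + 25 - 56)) = 928*((1/4)*(-1/4)*(-16)) = 928*1 = 928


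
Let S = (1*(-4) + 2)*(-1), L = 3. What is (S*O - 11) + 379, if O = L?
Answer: 374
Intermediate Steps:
O = 3
S = 2 (S = (-4 + 2)*(-1) = -2*(-1) = 2)
(S*O - 11) + 379 = (2*3 - 11) + 379 = (6 - 11) + 379 = -5 + 379 = 374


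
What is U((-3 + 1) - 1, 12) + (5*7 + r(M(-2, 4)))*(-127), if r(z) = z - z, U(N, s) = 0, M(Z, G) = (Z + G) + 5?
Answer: -4445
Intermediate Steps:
M(Z, G) = 5 + G + Z (M(Z, G) = (G + Z) + 5 = 5 + G + Z)
r(z) = 0
U((-3 + 1) - 1, 12) + (5*7 + r(M(-2, 4)))*(-127) = 0 + (5*7 + 0)*(-127) = 0 + (35 + 0)*(-127) = 0 + 35*(-127) = 0 - 4445 = -4445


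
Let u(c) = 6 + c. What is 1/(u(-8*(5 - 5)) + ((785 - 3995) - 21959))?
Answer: -1/25163 ≈ -3.9741e-5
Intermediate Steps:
1/(u(-8*(5 - 5)) + ((785 - 3995) - 21959)) = 1/((6 - 8*(5 - 5)) + ((785 - 3995) - 21959)) = 1/((6 - 8*0) + (-3210 - 21959)) = 1/((6 + 0) - 25169) = 1/(6 - 25169) = 1/(-25163) = -1/25163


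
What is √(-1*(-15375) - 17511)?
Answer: 2*I*√534 ≈ 46.217*I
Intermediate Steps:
√(-1*(-15375) - 17511) = √(15375 - 17511) = √(-2136) = 2*I*√534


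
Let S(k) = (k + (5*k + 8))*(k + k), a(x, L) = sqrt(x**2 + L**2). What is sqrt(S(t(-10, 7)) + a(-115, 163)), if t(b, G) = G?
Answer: sqrt(700 + sqrt(39794)) ≈ 29.991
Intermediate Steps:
a(x, L) = sqrt(L**2 + x**2)
S(k) = 2*k*(8 + 6*k) (S(k) = (k + (8 + 5*k))*(2*k) = (8 + 6*k)*(2*k) = 2*k*(8 + 6*k))
sqrt(S(t(-10, 7)) + a(-115, 163)) = sqrt(4*7*(4 + 3*7) + sqrt(163**2 + (-115)**2)) = sqrt(4*7*(4 + 21) + sqrt(26569 + 13225)) = sqrt(4*7*25 + sqrt(39794)) = sqrt(700 + sqrt(39794))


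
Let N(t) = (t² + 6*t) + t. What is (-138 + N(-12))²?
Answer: 6084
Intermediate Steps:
N(t) = t² + 7*t
(-138 + N(-12))² = (-138 - 12*(7 - 12))² = (-138 - 12*(-5))² = (-138 + 60)² = (-78)² = 6084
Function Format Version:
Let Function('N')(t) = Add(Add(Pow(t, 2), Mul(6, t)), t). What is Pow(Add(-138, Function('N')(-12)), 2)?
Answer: 6084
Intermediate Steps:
Function('N')(t) = Add(Pow(t, 2), Mul(7, t))
Pow(Add(-138, Function('N')(-12)), 2) = Pow(Add(-138, Mul(-12, Add(7, -12))), 2) = Pow(Add(-138, Mul(-12, -5)), 2) = Pow(Add(-138, 60), 2) = Pow(-78, 2) = 6084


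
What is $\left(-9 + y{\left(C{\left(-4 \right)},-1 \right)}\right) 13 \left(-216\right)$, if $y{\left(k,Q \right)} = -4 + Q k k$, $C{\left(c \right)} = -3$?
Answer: $61776$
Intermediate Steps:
$y{\left(k,Q \right)} = -4 + Q k^{2}$
$\left(-9 + y{\left(C{\left(-4 \right)},-1 \right)}\right) 13 \left(-216\right) = \left(-9 - 13\right) 13 \left(-216\right) = \left(-22\right) 13 \left(-216\right) = \left(-286\right) \left(-216\right) = 61776$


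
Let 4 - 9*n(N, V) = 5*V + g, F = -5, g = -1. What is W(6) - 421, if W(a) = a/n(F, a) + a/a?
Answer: -10554/25 ≈ -422.16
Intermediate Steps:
n(N, V) = 5/9 - 5*V/9 (n(N, V) = 4/9 - (5*V - 1)/9 = 4/9 - (-1 + 5*V)/9 = 4/9 + (⅑ - 5*V/9) = 5/9 - 5*V/9)
W(a) = 1 + a/(5/9 - 5*a/9) (W(a) = a/(5/9 - 5*a/9) + a/a = a/(5/9 - 5*a/9) + 1 = 1 + a/(5/9 - 5*a/9))
W(6) - 421 = (-5 - 4*6)/(5*(-1 + 6)) - 421 = (⅕)*(-5 - 24)/5 - 421 = (⅕)*(⅕)*(-29) - 421 = -29/25 - 421 = -10554/25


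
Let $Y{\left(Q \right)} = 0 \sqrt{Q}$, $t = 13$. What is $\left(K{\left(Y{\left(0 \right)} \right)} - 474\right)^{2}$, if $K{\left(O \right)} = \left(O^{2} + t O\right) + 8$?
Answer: $217156$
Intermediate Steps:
$Y{\left(Q \right)} = 0$
$K{\left(O \right)} = 8 + O^{2} + 13 O$ ($K{\left(O \right)} = \left(O^{2} + 13 O\right) + 8 = 8 + O^{2} + 13 O$)
$\left(K{\left(Y{\left(0 \right)} \right)} - 474\right)^{2} = \left(\left(8 + 0^{2} + 13 \cdot 0\right) - 474\right)^{2} = \left(\left(8 + 0 + 0\right) - 474\right)^{2} = \left(8 - 474\right)^{2} = \left(-466\right)^{2} = 217156$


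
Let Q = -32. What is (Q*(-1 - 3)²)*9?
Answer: -4608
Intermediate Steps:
(Q*(-1 - 3)²)*9 = -32*(-1 - 3)²*9 = -32*(-4)²*9 = -32*16*9 = -512*9 = -4608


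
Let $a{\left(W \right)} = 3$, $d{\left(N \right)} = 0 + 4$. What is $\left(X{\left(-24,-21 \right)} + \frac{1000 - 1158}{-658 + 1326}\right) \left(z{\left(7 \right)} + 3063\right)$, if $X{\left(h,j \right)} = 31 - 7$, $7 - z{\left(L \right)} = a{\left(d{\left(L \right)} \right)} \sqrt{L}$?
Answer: $\frac{12183295}{167} - \frac{23811 \sqrt{7}}{334} \approx 72765.0$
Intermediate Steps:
$d{\left(N \right)} = 4$
$z{\left(L \right)} = 7 - 3 \sqrt{L}$
$X{\left(h,j \right)} = 24$ ($X{\left(h,j \right)} = 31 - 7 = 24$)
$\left(X{\left(-24,-21 \right)} + \frac{1000 - 1158}{-658 + 1326}\right) \left(z{\left(7 \right)} + 3063\right) = \left(24 + \frac{1000 - 1158}{-658 + 1326}\right) \left(\left(7 - 3 \sqrt{7}\right) + 3063\right) = \left(24 - \frac{158}{668}\right) \left(3070 - 3 \sqrt{7}\right) = \left(24 - \frac{79}{334}\right) \left(3070 - 3 \sqrt{7}\right) = \frac{7937 \left(3070 - 3 \sqrt{7}\right)}{334} = \frac{12183295}{167} - \frac{23811 \sqrt{7}}{334}$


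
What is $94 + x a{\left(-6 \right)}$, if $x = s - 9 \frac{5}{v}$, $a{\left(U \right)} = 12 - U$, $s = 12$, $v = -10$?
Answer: $391$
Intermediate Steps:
$x = \frac{33}{2}$ ($x = 12 - 9 \frac{5}{-10} = 12 - 9 \cdot 5 \left(- \frac{1}{10}\right) = 12 - - \frac{9}{2} = 12 + \frac{9}{2} = \frac{33}{2} \approx 16.5$)
$94 + x a{\left(-6 \right)} = 94 + \frac{33 \left(12 - -6\right)}{2} = 94 + \frac{33 \left(12 + 6\right)}{2} = 94 + \frac{33}{2} \cdot 18 = 94 + 297 = 391$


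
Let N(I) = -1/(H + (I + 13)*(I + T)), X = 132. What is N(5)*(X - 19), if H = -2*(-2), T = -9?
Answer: 113/68 ≈ 1.6618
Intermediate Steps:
H = 4
N(I) = -1/(4 + (-9 + I)*(13 + I)) (N(I) = -1/(4 + (I + 13)*(I - 9)) = -1/(4 + (13 + I)*(-9 + I)) = -1/(4 + (-9 + I)*(13 + I)))
N(5)*(X - 19) = (-1/(-113 + 5² + 4*5))*(132 - 19) = -1/(-113 + 25 + 20)*113 = -1/(-68)*113 = -1*(-1/68)*113 = (1/68)*113 = 113/68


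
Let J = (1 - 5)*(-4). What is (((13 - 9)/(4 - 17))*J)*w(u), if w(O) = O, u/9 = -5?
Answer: 2880/13 ≈ 221.54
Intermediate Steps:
u = -45 (u = 9*(-5) = -45)
J = 16 (J = -4*(-4) = 16)
(((13 - 9)/(4 - 17))*J)*w(u) = (((13 - 9)/(4 - 17))*16)*(-45) = ((4/(-13))*16)*(-45) = ((4*(-1/13))*16)*(-45) = -4/13*16*(-45) = -64/13*(-45) = 2880/13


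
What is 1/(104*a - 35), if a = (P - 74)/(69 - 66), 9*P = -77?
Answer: -27/78217 ≈ -0.00034519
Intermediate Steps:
P = -77/9 (P = (1/9)*(-77) = -77/9 ≈ -8.5556)
a = -743/27 (a = (-77/9 - 74)/(69 - 66) = -743/9/3 = -743/9*1/3 = -743/27 ≈ -27.519)
1/(104*a - 35) = 1/(104*(-743/27) - 35) = 1/(-77272/27 - 35) = 1/(-78217/27) = -27/78217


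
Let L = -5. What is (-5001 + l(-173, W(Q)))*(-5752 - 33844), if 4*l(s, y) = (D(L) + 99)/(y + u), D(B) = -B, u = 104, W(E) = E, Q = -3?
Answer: 19998949700/101 ≈ 1.9801e+8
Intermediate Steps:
l(s, y) = 26/(104 + y) (l(s, y) = ((-1*(-5) + 99)/(y + 104))/4 = ((5 + 99)/(104 + y))/4 = (104/(104 + y))/4 = 26/(104 + y))
(-5001 + l(-173, W(Q)))*(-5752 - 33844) = (-5001 + 26/(104 - 3))*(-5752 - 33844) = (-5001 + 26/101)*(-39596) = -505075/101*(-39596) = 19998949700/101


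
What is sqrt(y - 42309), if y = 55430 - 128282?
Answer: I*sqrt(115161) ≈ 339.35*I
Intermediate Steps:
y = -72852
sqrt(y - 42309) = sqrt(-72852 - 42309) = sqrt(-115161) = I*sqrt(115161)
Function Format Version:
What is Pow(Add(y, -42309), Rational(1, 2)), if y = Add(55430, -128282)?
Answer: Mul(I, Pow(115161, Rational(1, 2))) ≈ Mul(339.35, I)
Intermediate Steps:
y = -72852
Pow(Add(y, -42309), Rational(1, 2)) = Pow(Add(-72852, -42309), Rational(1, 2)) = Pow(-115161, Rational(1, 2)) = Mul(I, Pow(115161, Rational(1, 2)))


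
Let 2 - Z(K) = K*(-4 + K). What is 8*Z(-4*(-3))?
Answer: -752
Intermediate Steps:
Z(K) = 2 - K*(-4 + K)
8*Z(-4*(-3)) = 8*(2 - (-4*(-3))² + 4*(-4*(-3))) = 8*(2 - 1*12² + 4*12) = 8*(2 - 1*144 + 48) = 8*(2 - 144 + 48) = 8*(-94) = -752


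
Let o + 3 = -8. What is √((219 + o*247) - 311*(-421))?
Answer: √128433 ≈ 358.38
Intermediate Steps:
o = -11 (o = -3 - 8 = -11)
√((219 + o*247) - 311*(-421)) = √((219 - 11*247) - 311*(-421)) = √((219 - 2717) + 130931) = √(-2498 + 130931) = √128433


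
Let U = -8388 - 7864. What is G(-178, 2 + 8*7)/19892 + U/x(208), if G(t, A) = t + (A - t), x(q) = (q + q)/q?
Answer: -80821167/9946 ≈ -8126.0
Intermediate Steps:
U = -16252
x(q) = 2 (x(q) = (2*q)/q = 2)
G(t, A) = A
G(-178, 2 + 8*7)/19892 + U/x(208) = (2 + 8*7)/19892 - 16252/2 = (2 + 56)*(1/19892) - 16252*½ = 58*(1/19892) - 8126 = 29/9946 - 8126 = -80821167/9946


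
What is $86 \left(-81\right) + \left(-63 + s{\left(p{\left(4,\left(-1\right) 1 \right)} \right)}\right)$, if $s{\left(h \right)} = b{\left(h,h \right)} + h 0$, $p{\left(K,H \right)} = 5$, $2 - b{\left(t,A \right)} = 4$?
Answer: $-7031$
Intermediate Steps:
$b{\left(t,A \right)} = -2$ ($b{\left(t,A \right)} = 2 - 4 = -2$)
$s{\left(h \right)} = -2$ ($s{\left(h \right)} = -2 + h 0 = -2 + 0 = -2$)
$86 \left(-81\right) + \left(-63 + s{\left(p{\left(4,\left(-1\right) 1 \right)} \right)}\right) = 86 \left(-81\right) - 65 = -6966 - 65 = -7031$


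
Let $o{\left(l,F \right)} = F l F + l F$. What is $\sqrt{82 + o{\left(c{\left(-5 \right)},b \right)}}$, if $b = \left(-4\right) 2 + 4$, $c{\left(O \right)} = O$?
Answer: $\sqrt{22} \approx 4.6904$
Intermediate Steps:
$b = -4$ ($b = -8 + 4 = -4$)
$o{\left(l,F \right)} = F l + l F^{2}$ ($o{\left(l,F \right)} = l F^{2} + F l = F l + l F^{2}$)
$\sqrt{82 + o{\left(c{\left(-5 \right)},b \right)}} = \sqrt{82 - - 20 \left(1 - 4\right)} = \sqrt{82 - \left(-20\right) \left(-3\right)} = \sqrt{82 - 60} = \sqrt{22}$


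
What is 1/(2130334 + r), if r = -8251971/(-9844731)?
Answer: 252429/537758292875 ≈ 4.6941e-7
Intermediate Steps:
r = 211589/252429 (r = -8251971*(-1/9844731) = 211589/252429 ≈ 0.83821)
1/(2130334 + r) = 1/(2130334 + 211589/252429) = 1/(537758292875/252429) = 252429/537758292875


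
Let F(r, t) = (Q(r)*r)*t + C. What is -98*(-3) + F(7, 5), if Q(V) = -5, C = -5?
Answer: 114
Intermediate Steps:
F(r, t) = -5 - 5*r*t (F(r, t) = (-5*r)*t - 5 = -5*r*t - 5 = -5 - 5*r*t)
-98*(-3) + F(7, 5) = -98*(-3) + (-5 - 5*7*5) = 294 + (-5 - 175) = 294 - 180 = 114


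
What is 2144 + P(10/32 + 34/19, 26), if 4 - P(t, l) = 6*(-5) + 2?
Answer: 2176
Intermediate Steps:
P(t, l) = 32 (P(t, l) = 4 - (6*(-5) + 2) = 4 - (-30 + 2) = 4 - 1*(-28) = 4 + 28 = 32)
2144 + P(10/32 + 34/19, 26) = 2144 + 32 = 2176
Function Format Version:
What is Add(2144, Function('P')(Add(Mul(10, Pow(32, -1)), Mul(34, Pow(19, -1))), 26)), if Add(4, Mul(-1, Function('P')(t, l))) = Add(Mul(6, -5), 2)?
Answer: 2176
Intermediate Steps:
Function('P')(t, l) = 32 (Function('P')(t, l) = Add(4, Mul(-1, Add(Mul(6, -5), 2))) = Add(4, Mul(-1, Add(-30, 2))) = Add(4, Mul(-1, -28)) = Add(4, 28) = 32)
Add(2144, Function('P')(Add(Mul(10, Pow(32, -1)), Mul(34, Pow(19, -1))), 26)) = Add(2144, 32) = 2176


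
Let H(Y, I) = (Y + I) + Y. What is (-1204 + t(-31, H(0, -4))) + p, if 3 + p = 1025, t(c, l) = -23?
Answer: -205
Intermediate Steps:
H(Y, I) = I + 2*Y (H(Y, I) = (I + Y) + Y = I + 2*Y)
p = 1022 (p = -3 + 1025 = 1022)
(-1204 + t(-31, H(0, -4))) + p = (-1204 - 23) + 1022 = -1227 + 1022 = -205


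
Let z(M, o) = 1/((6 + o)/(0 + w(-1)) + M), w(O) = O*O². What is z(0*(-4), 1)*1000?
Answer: -1000/7 ≈ -142.86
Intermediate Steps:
w(O) = O³
z(M, o) = 1/(-6 + M - o) (z(M, o) = 1/((6 + o)/(0 + (-1)³) + M) = 1/((6 + o)/(0 - 1) + M) = 1/((6 + o)/(-1) + M) = 1/((6 + o)*(-1) + M) = 1/((-6 - o) + M) = 1/(-6 + M - o))
z(0*(-4), 1)*1000 = -1/(6 + 1 - 0*(-4))*1000 = -1/(6 + 1 - 1*0)*1000 = -1/(6 + 1 + 0)*1000 = -1/7*1000 = -1*⅐*1000 = -⅐*1000 = -1000/7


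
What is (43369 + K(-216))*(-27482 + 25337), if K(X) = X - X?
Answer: -93026505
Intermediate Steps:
K(X) = 0
(43369 + K(-216))*(-27482 + 25337) = (43369 + 0)*(-27482 + 25337) = 43369*(-2145) = -93026505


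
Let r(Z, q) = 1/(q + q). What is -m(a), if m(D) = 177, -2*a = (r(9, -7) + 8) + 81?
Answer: -177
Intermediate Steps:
r(Z, q) = 1/(2*q)
a = -1245/28 (a = -(((½)/(-7) + 8) + 81)/2 = -(((½)*(-⅐) + 8) + 81)/2 = -((-1/14 + 8) + 81)/2 = -(111/14 + 81)/2 = -½*1245/14 = -1245/28 ≈ -44.464)
-m(a) = -1*177 = -177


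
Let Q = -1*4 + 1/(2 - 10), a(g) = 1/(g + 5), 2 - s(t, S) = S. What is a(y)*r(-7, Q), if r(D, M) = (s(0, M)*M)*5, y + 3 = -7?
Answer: 1617/64 ≈ 25.266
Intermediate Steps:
y = -10 (y = -3 - 7 = -10)
s(t, S) = 2 - S
a(g) = 1/(5 + g)
Q = -33/8 (Q = -4 + 1/(-8) = -4 - 1/8 = -33/8 ≈ -4.1250)
r(D, M) = 5*M*(2 - M) (r(D, M) = ((2 - M)*M)*5 = (M*(2 - M))*5 = 5*M*(2 - M))
a(y)*r(-7, Q) = (5*(-33/8)*(2 - 1*(-33/8)))/(5 - 10) = (5*(-33/8)*(2 + 33/8))/(-5) = -(-33)*49/(8*8) = -1/5*(-8085/64) = 1617/64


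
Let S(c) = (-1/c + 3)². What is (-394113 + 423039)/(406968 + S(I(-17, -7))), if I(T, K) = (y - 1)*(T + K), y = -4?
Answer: 416534400/5860468081 ≈ 0.071075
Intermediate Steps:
I(T, K) = -5*K - 5*T (I(T, K) = (-4 - 1)*(T + K) = -5*(K + T) = -5*K - 5*T)
S(c) = (3 - 1/c)²
(-394113 + 423039)/(406968 + S(I(-17, -7))) = (-394113 + 423039)/(406968 + (-1 + 3*(-5*(-7) - 5*(-17)))²/(-5*(-7) - 5*(-17))²) = 28926/(406968 + (-1 + 3*(35 + 85))²/(35 + 85)²) = 28926/(406968 + (-1 + 3*120)²/120²) = 28926/(406968 + (-1 + 360)²/14400) = 28926/(406968 + (1/14400)*359²) = 28926/(406968 + (1/14400)*128881) = 28926/(406968 + 128881/14400) = 28926/(5860468081/14400) = 28926*(14400/5860468081) = 416534400/5860468081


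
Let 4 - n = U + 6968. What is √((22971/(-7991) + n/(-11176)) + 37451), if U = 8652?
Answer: 3*√518559805393714766/11163427 ≈ 193.52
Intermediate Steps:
n = -15616 (n = 4 - (8652 + 6968) = 4 - 1*15620 = 4 - 15620 = -15616)
√((22971/(-7991) + n/(-11176)) + 37451) = √((22971/(-7991) - 15616/(-11176)) + 37451) = √((22971*(-1/7991) - 15616*(-1/11176)) + 37451) = √((-22971/7991 + 1952/1397) + 37451) = √(-16492055/11163427 + 37451) = √(418065012522/11163427) = 3*√518559805393714766/11163427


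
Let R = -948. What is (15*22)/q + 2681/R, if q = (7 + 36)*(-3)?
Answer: -219563/40764 ≈ -5.3862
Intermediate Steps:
q = -129 (q = 43*(-3) = -129)
(15*22)/q + 2681/R = (15*22)/(-129) + 2681/(-948) = 330*(-1/129) + 2681*(-1/948) = -110/43 - 2681/948 = -219563/40764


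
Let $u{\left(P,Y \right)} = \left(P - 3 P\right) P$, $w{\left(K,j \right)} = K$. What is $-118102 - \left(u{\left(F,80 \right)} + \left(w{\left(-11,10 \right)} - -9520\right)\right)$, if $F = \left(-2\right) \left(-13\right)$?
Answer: $-126259$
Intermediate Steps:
$F = 26$
$u{\left(P,Y \right)} = - 2 P^{2}$ ($u{\left(P,Y \right)} = - 2 P P = - 2 P^{2}$)
$-118102 - \left(u{\left(F,80 \right)} + \left(w{\left(-11,10 \right)} - -9520\right)\right) = -118102 - \left(- 2 \cdot 26^{2} - -9509\right) = -118102 - \left(\left(-2\right) 676 + \left(-11 + 9520\right)\right) = -118102 - \left(-1352 + 9509\right) = -118102 - 8157 = -126259$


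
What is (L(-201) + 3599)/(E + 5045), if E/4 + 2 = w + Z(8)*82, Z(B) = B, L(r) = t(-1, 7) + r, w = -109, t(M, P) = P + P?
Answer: 3412/7225 ≈ 0.47225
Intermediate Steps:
t(M, P) = 2*P
L(r) = 14 + r (L(r) = 2*7 + r = 14 + r)
E = 2180 (E = -8 + 4*(-109 + 8*82) = -8 + 4*(-109 + 656) = -8 + 4*547 = -8 + 2188 = 2180)
(L(-201) + 3599)/(E + 5045) = ((14 - 201) + 3599)/(2180 + 5045) = (-187 + 3599)/7225 = 3412*(1/7225) = 3412/7225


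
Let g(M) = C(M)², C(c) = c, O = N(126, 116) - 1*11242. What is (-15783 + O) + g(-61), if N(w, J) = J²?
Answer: -9848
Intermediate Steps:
O = 2214 (O = 116² - 1*11242 = 13456 - 11242 = 2214)
g(M) = M²
(-15783 + O) + g(-61) = (-15783 + 2214) + (-61)² = -13569 + 3721 = -9848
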